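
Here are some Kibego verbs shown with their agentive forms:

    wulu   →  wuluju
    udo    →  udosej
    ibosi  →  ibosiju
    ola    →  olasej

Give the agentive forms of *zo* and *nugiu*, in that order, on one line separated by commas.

The alternation tracks the last vowel of the stem — -ju when the last vowel of the stem is a high vowel (*wulu*, *ibosi*); -sej when the last vowel of the stem is a non-high vowel (*udo*, *ola*).
Since the last vowel of *zo* is /o/ (a non-high vowel), it takes -sej, giving *zosej*.
The last vowel of *nugiu* is /u/, which is a high vowel, so the suffix is -ju, giving *nugiuju*.

zosej, nugiuju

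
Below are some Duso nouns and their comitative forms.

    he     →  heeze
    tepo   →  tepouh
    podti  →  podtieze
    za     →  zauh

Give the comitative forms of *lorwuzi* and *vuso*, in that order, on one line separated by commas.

lorwuzieze, vusouh

The suffix is conditioned by the last vowel: -eze when the last vowel of the stem is a front vowel (*he*, *podti*); -uh when the last vowel of the stem is a back vowel (*tepo*, *za*).
*lorwuzi* — last vowel /i/ (a front vowel) → -eze → *lorwuzieze*.
*vuso* — last vowel /o/ (a back vowel) → -uh → *vusouh*.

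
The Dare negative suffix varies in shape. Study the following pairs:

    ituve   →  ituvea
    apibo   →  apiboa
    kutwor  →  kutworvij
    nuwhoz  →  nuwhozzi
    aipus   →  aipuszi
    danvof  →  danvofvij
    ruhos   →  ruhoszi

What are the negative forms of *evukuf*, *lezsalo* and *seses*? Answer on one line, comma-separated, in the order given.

evukufvij, lezsaloa, seseszi

Looking at the final sound of each stem: -zi when the stem ends in a sibilant (*nuwhoz*, *aipus*, *ruhos*); -vij when the stem ends in a non-sibilant consonant (*kutwor*, *danvof*); -a when the stem ends in a vowel (*ituve*, *apibo*).
*evukuf* — final sound /f/ (a non-sibilant consonant) → -vij → *evukufvij*.
*lezsalo*: final sound = /o/, a vowel → -a → *lezsaloa*.
Since the final sound of *seses* is /s/ (a sibilant), it takes -zi, giving *seseszi*.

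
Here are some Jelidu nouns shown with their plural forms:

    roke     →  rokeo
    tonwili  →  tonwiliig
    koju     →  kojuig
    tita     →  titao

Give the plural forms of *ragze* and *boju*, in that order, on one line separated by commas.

The alternation tracks the last vowel of the stem — -ig when the last vowel of the stem is a high vowel (*tonwili*, *koju*); -o when the last vowel of the stem is a non-high vowel (*roke*, *tita*).
The last vowel of *ragze* is /e/, which is a non-high vowel, so the suffix is -o, giving *ragzeo*.
*boju*: last vowel = /u/, a high vowel → -ig → *bojuig*.

ragzeo, bojuig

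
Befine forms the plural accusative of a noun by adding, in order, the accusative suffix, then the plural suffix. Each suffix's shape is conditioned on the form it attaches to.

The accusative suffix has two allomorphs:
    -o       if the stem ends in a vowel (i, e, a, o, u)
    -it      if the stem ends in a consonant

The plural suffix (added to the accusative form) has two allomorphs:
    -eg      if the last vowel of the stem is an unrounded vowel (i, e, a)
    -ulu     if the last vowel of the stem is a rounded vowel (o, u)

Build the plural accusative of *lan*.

laniteg

Since the final sound of *lan* is /n/ (a consonant), it takes -it, giving *lanit*.
The accusative form *lanit*: last vowel = /i/, an unrounded vowel → -eg → *laniteg*.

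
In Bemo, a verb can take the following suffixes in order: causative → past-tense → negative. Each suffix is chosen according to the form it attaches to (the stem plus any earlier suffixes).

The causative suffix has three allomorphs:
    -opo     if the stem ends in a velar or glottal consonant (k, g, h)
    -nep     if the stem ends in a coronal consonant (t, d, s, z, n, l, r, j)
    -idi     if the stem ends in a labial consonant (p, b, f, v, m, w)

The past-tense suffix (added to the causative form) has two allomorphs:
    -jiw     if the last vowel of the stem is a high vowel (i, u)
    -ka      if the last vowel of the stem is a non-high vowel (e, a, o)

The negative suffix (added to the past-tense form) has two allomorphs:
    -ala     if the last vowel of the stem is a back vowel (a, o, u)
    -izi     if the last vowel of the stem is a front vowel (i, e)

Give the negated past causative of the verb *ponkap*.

ponkapidijiwizi

The final consonant of *ponkap* is /p/, which is labial, so the causative suffix is -idi, giving *ponkapidi*.
The last vowel of the causative form *ponkapidi* is /i/, which is a high vowel, so the past-tense suffix is -jiw, giving *ponkapidijiw*.
Since the last vowel of the past-tense form *ponkapidijiw* is /i/ (a front vowel), it takes -izi, giving *ponkapidijiwizi*.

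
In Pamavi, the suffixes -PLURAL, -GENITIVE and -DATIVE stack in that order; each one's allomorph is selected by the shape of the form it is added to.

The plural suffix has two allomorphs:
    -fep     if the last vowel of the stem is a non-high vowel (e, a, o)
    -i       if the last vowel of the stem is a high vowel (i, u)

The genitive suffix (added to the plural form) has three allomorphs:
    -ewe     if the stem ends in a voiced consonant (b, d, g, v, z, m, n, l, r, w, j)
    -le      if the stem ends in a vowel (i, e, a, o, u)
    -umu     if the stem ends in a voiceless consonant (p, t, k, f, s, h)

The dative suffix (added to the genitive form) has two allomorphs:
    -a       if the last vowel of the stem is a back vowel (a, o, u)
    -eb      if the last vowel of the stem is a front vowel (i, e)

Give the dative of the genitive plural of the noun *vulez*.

vulezfepumua

Since the last vowel of *vulez* is /e/ (a non-high vowel), it takes -fep, giving *vulezfep*.
The plural form *vulezfep* — final sound /p/ (a voiceless consonant) → -umu → *vulezfepumu*.
The genitive form *vulezfepumu*: last vowel = /u/, a back vowel → -a → *vulezfepumua*.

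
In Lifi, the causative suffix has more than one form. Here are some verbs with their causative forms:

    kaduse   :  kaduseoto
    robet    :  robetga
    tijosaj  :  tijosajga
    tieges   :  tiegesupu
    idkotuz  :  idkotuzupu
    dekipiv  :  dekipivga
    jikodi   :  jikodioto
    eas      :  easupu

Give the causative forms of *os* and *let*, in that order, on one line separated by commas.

The suffix is conditioned by the final sound: -upu when the stem ends in a sibilant (*tieges*, *idkotuz*, *eas*); -ga when the stem ends in a non-sibilant consonant (*robet*, *tijosaj*, *dekipiv*); -oto when the stem ends in a vowel (*kaduse*, *jikodi*).
*os*: final sound = /s/, a sibilant → -upu → *osupu*.
*let* — final sound /t/ (a non-sibilant consonant) → -ga → *letga*.

osupu, letga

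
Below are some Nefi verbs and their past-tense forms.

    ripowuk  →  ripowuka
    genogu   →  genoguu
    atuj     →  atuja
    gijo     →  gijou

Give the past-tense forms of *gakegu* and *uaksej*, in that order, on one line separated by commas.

gakeguu, uakseja

Looking at the final sound of each stem: -a when the stem ends in a consonant (*ripowuk*, *atuj*); -u when the stem ends in a vowel (*genogu*, *gijo*).
*gakegu* — final sound /u/ (a vowel) → -u → *gakeguu*.
Since the final sound of *uaksej* is /j/ (a consonant), it takes -a, giving *uakseja*.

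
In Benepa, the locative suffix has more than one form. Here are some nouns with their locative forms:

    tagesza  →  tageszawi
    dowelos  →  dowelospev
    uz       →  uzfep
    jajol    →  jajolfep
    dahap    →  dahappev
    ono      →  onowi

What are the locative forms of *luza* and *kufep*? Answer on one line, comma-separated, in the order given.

The pattern is voicing of the final sound: -pev when the stem ends in a voiceless consonant (*dowelos*, *dahap*); -fep when the stem ends in a voiced consonant (*uz*, *jajol*); -wi when the stem ends in a vowel (*tagesza*, *ono*).
*luza*: final sound = /a/, a vowel → -wi → *luzawi*.
*kufep* — final sound /p/ (a voiceless consonant) → -pev → *kufeppev*.

luzawi, kufeppev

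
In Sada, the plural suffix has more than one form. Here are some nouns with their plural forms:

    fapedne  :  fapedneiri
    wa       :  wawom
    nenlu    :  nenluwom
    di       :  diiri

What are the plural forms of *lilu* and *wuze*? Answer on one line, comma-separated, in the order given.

liluwom, wuzeiri

Looking at the last vowel of each stem: -iri when the last vowel of the stem is a front vowel (*fapedne*, *di*); -wom when the last vowel of the stem is a back vowel (*wa*, *nenlu*).
*lilu* — last vowel /u/ (a back vowel) → -wom → *liluwom*.
*wuze*: last vowel = /e/, a front vowel → -iri → *wuzeiri*.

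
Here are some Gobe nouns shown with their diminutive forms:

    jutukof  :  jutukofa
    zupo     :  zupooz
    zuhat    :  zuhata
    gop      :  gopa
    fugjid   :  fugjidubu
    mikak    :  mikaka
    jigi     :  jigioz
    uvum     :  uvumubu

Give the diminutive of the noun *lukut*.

The alternation tracks the final sound of the stem — -a when the stem ends in a voiceless consonant (*jutukof*, *zuhat*, *gop*, *mikak*); -ubu when the stem ends in a voiced consonant (*fugjid*, *uvum*); -oz when the stem ends in a vowel (*zupo*, *jigi*).
The final sound of *lukut* is /t/, which is a voiceless consonant, so the suffix is -a, giving *lukuta*.

lukuta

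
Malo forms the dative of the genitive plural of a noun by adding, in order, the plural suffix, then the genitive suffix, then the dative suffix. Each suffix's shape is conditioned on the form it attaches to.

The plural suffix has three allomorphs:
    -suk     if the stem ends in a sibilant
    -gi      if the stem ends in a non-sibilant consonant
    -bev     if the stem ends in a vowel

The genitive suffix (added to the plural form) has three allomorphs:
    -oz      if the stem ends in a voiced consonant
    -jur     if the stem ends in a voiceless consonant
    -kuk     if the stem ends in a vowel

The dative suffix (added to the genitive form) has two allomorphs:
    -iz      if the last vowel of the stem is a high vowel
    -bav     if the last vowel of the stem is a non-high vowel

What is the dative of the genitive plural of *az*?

Since the final sound of *az* is /z/ (a sibilant), it takes -suk, giving *azsuk*.
The plural form *azsuk* — final sound /k/ (a voiceless consonant) → -jur → *azsukjur*.
The last vowel of the genitive form *azsukjur* is /u/, which is a high vowel, so the dative suffix is -iz, giving *azsukjuriz*.

azsukjuriz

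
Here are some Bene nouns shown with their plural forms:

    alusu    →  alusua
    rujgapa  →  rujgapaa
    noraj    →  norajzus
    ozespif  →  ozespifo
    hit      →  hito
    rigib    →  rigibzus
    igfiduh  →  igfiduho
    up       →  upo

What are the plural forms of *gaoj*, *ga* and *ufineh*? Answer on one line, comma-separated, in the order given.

gaojzus, gaa, ufineho

The pattern is voicing of the final sound: -o when the stem ends in a voiceless consonant (*ozespif*, *hit*, *igfiduh*, *up*); -zus when the stem ends in a voiced consonant (*noraj*, *rigib*); -a when the stem ends in a vowel (*alusu*, *rujgapa*).
*gaoj* — final sound /j/ (a voiced consonant) → -zus → *gaojzus*.
*ga* — final sound /a/ (a vowel) → -a → *gaa*.
*ufineh* — final sound /h/ (a voiceless consonant) → -o → *ufineho*.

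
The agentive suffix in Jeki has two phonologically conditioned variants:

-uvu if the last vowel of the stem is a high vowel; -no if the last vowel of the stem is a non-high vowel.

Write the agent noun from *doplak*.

doplakno

*doplak*: last vowel = /a/, a non-high vowel → -no → *doplakno*.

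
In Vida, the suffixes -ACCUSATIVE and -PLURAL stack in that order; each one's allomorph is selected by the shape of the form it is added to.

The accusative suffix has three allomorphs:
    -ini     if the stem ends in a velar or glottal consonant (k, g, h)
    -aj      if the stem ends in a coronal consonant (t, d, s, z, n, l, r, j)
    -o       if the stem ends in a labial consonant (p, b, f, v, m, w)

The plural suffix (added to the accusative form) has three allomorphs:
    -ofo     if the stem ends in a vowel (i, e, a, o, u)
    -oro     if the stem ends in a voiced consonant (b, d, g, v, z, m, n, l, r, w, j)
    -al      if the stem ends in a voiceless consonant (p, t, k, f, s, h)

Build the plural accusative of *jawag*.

jawaginiofo

*jawag* — final consonant /g/ (velar/glottal) → -ini → *jawagini*.
The accusative form *jawagini*: final sound = /i/, a vowel → -ofo → *jawaginiofo*.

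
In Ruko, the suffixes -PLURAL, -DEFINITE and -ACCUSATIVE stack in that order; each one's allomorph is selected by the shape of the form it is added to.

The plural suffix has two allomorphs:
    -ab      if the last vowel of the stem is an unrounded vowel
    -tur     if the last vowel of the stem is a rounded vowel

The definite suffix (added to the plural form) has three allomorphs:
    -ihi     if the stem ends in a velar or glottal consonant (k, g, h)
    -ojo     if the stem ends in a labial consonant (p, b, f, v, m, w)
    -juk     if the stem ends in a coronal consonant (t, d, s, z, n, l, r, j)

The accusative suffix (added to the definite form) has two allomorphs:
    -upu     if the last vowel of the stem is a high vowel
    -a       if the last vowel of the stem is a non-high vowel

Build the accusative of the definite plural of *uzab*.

uzababojoa

The last vowel of *uzab* is /a/, which is an unrounded vowel, so the plural suffix is -ab, giving *uzabab*.
The final consonant of the plural form *uzabab* is /b/, which is labial, so the definite suffix is -ojo, giving *uzababojo*.
The definite form *uzababojo*: last vowel = /o/, a non-high vowel → -a → *uzababojoa*.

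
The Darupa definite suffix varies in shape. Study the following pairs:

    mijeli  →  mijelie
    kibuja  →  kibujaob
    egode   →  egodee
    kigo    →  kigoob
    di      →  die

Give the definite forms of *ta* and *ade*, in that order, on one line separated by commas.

The suffix is conditioned by the last vowel: -e when the last vowel of the stem is a front vowel (*mijeli*, *egode*, *di*); -ob when the last vowel of the stem is a back vowel (*kibuja*, *kigo*).
Since the last vowel of *ta* is /a/ (a back vowel), it takes -ob, giving *taob*.
Since the last vowel of *ade* is /e/ (a front vowel), it takes -e, giving *adee*.

taob, adee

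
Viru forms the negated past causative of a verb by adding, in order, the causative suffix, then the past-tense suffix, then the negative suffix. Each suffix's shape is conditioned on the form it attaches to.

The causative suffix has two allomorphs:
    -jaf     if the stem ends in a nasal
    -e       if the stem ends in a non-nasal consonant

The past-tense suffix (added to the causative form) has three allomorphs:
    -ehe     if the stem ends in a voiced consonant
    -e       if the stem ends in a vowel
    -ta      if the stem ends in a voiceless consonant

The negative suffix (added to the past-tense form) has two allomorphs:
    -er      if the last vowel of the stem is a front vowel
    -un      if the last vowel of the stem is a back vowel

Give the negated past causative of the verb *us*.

useeer

The final consonant of *us* is /s/, which is non-nasal, so the causative suffix is -e, giving *use*.
Since the final sound of the causative form *use* is /e/ (a vowel), it takes -e, giving *usee*.
The past-tense form *usee* — last vowel /e/ (a front vowel) → -er → *useeer*.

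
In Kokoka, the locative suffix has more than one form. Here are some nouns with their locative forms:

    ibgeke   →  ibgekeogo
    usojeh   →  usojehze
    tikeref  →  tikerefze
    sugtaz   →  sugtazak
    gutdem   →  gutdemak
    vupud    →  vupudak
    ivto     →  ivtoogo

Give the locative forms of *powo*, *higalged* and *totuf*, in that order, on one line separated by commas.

The suffix is conditioned by the final sound: -ze when the stem ends in a voiceless consonant (*usojeh*, *tikeref*); -ak when the stem ends in a voiced consonant (*sugtaz*, *gutdem*, *vupud*); -ogo when the stem ends in a vowel (*ibgeke*, *ivto*).
Since the final sound of *powo* is /o/ (a vowel), it takes -ogo, giving *powoogo*.
The final sound of *higalged* is /d/, which is a voiced consonant, so the suffix is -ak, giving *higalgedak*.
The final sound of *totuf* is /f/, which is a voiceless consonant, so the suffix is -ze, giving *totufze*.

powoogo, higalgedak, totufze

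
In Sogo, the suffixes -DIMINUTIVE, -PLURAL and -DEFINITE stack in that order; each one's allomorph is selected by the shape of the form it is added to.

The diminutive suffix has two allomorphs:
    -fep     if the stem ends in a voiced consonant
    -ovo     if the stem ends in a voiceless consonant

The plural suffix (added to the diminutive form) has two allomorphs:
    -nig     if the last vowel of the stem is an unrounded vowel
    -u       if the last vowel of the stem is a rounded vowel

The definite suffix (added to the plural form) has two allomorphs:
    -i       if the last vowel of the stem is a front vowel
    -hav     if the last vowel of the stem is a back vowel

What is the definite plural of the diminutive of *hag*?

*hag* — final consonant /g/ (voiced) → -fep → *hagfep*.
The diminutive form *hagfep*: last vowel = /e/, an unrounded vowel → -nig → *hagfepnig*.
Since the last vowel of the plural form *hagfepnig* is /i/ (a front vowel), it takes -i, giving *hagfepnigi*.

hagfepnigi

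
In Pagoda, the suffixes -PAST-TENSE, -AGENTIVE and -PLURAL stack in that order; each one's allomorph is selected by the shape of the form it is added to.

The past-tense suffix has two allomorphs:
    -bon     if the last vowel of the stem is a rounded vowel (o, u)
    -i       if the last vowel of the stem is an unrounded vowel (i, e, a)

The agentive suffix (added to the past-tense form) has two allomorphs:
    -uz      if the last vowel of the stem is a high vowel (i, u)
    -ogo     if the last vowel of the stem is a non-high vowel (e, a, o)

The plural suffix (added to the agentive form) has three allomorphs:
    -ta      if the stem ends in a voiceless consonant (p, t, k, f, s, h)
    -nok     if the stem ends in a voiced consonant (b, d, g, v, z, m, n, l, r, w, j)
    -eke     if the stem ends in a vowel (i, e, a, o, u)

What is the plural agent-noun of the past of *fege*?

*fege*: last vowel = /e/, an unrounded vowel → -i → *fegei*.
The last vowel of the past-tense form *fegei* is /i/, which is a high vowel, so the agentive suffix is -uz, giving *fegeiuz*.
The final sound of the agentive form *fegeiuz* is /z/, which is a voiced consonant, so the plural suffix is -nok, giving *fegeiuznok*.

fegeiuznok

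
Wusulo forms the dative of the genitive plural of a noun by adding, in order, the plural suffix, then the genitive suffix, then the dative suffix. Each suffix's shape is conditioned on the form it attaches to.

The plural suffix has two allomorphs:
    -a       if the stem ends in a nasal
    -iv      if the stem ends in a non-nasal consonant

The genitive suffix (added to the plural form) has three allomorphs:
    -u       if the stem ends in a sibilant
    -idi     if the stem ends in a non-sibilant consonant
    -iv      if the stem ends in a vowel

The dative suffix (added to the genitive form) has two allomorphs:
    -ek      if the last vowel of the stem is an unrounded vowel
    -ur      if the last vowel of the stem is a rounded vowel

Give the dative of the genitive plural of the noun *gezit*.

gezitividiek

Since the final consonant of *gezit* is /t/ (non-nasal), it takes -iv, giving *gezitiv*.
The final sound of the plural form *gezitiv* is /v/, which is a non-sibilant consonant, so the genitive suffix is -idi, giving *gezitividi*.
The last vowel of the genitive form *gezitividi* is /i/, which is an unrounded vowel, so the dative suffix is -ek, giving *gezitividiek*.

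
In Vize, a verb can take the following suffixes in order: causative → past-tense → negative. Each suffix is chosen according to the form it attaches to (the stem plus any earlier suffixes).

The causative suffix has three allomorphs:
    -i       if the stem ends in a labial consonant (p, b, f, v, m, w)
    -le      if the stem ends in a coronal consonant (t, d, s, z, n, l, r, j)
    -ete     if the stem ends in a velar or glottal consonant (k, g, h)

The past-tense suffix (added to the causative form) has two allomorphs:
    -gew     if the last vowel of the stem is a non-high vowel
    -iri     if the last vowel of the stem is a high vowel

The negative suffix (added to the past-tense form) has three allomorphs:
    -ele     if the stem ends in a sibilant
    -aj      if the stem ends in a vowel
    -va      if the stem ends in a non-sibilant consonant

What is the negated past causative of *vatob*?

*vatob* — final consonant /b/ (labial) → -i → *vatobi*.
The causative form *vatobi*: last vowel = /i/, a high vowel → -iri → *vatobiiri*.
The final sound of the past-tense form *vatobiiri* is /i/, which is a vowel, so the negative suffix is -aj, giving *vatobiiriaj*.

vatobiiriaj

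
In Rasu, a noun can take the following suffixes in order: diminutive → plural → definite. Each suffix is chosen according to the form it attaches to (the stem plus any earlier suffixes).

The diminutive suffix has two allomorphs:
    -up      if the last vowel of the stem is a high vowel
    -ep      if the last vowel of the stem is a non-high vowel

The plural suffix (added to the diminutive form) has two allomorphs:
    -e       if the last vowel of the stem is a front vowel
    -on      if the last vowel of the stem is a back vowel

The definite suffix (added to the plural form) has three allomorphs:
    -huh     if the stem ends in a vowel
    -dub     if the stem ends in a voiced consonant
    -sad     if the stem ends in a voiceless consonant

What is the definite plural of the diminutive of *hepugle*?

*hepugle* — last vowel /e/ (a non-high vowel) → -ep → *hepugleep*.
The diminutive form *hepugleep* — last vowel /e/ (a front vowel) → -e → *hepugleepe*.
The final sound of the plural form *hepugleepe* is /e/, which is a vowel, so the definite suffix is -huh, giving *hepugleepehuh*.

hepugleepehuh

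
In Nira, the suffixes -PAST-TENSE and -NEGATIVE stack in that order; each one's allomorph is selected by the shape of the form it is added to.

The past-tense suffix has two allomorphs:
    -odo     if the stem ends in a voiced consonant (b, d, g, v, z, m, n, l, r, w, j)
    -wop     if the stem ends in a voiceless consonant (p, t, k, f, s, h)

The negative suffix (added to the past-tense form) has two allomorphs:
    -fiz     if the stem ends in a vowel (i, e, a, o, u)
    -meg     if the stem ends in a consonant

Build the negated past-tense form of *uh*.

Since the final consonant of *uh* is /h/ (voiceless), it takes -wop, giving *uhwop*.
The final sound of the past-tense form *uhwop* is /p/, which is a consonant, so the negative suffix is -meg, giving *uhwopmeg*.

uhwopmeg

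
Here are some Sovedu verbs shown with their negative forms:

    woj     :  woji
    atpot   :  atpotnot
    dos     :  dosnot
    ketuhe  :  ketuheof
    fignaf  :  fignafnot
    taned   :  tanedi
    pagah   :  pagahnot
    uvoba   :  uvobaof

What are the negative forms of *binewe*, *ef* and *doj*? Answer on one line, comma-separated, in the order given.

bineweof, efnot, doji

The alternation tracks the final sound of the stem — -not when the stem ends in a voiceless consonant (*atpot*, *dos*, *fignaf*, *pagah*); -i when the stem ends in a voiced consonant (*woj*, *taned*); -of when the stem ends in a vowel (*ketuhe*, *uvoba*).
*binewe*: final sound = /e/, a vowel → -of → *bineweof*.
The final sound of *ef* is /f/, which is a voiceless consonant, so the suffix is -not, giving *efnot*.
The final sound of *doj* is /j/, which is a voiced consonant, so the suffix is -i, giving *doji*.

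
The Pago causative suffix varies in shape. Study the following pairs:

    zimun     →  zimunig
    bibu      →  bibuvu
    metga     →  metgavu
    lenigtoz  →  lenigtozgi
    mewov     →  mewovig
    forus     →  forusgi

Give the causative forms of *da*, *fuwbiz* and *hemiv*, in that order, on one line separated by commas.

Looking at the final sound of each stem: -gi when the stem ends in a sibilant (*lenigtoz*, *forus*); -ig when the stem ends in a non-sibilant consonant (*zimun*, *mewov*); -vu when the stem ends in a vowel (*bibu*, *metga*).
*da* — final sound /a/ (a vowel) → -vu → *davu*.
Since the final sound of *fuwbiz* is /z/ (a sibilant), it takes -gi, giving *fuwbizgi*.
Since the final sound of *hemiv* is /v/ (a non-sibilant consonant), it takes -ig, giving *hemivig*.

davu, fuwbizgi, hemivig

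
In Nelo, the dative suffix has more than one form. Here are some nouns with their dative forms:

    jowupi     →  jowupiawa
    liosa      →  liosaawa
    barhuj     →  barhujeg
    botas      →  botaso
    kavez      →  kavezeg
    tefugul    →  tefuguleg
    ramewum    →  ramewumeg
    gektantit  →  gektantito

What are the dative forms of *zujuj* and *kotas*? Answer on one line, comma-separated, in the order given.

The alternation tracks the final sound of the stem — -o when the stem ends in a voiceless consonant (*botas*, *gektantit*); -eg when the stem ends in a voiced consonant (*barhuj*, *kavez*, *tefugul*, *ramewum*); -awa when the stem ends in a vowel (*jowupi*, *liosa*).
Since the final sound of *zujuj* is /j/ (a voiced consonant), it takes -eg, giving *zujujeg*.
*kotas*: final sound = /s/, a voiceless consonant → -o → *kotaso*.

zujujeg, kotaso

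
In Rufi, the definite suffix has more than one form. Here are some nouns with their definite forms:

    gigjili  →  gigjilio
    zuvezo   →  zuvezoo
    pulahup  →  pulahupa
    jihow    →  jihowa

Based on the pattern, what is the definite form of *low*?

lowa

The pattern is consonant vs. vowel: -a when the stem ends in a consonant (*pulahup*, *jihow*); -o when the stem ends in a vowel (*gigjili*, *zuvezo*).
Since the final sound of *low* is /w/ (a consonant), it takes -a, giving *lowa*.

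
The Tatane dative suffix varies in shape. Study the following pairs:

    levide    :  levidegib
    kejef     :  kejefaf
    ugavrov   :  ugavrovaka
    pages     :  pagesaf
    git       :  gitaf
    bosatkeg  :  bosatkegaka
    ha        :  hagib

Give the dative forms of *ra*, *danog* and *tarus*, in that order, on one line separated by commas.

The suffix is conditioned by the final sound: -af when the stem ends in a voiceless consonant (*kejef*, *pages*, *git*); -aka when the stem ends in a voiced consonant (*ugavrov*, *bosatkeg*); -gib when the stem ends in a vowel (*levide*, *ha*).
*ra* — final sound /a/ (a vowel) → -gib → *ragib*.
*danog* — final sound /g/ (a voiced consonant) → -aka → *danogaka*.
The final sound of *tarus* is /s/, which is a voiceless consonant, so the suffix is -af, giving *tarusaf*.

ragib, danogaka, tarusaf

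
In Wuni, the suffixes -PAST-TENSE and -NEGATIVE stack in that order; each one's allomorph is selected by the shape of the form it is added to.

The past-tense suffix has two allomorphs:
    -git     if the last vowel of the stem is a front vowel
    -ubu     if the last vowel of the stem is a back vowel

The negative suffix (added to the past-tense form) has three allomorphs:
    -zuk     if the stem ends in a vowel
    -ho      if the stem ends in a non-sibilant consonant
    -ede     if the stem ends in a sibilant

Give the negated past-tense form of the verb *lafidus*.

Since the last vowel of *lafidus* is /u/ (a back vowel), it takes -ubu, giving *lafidusubu*.
Since the final sound of the past-tense form *lafidusubu* is /u/ (a vowel), it takes -zuk, giving *lafidusubuzuk*.

lafidusubuzuk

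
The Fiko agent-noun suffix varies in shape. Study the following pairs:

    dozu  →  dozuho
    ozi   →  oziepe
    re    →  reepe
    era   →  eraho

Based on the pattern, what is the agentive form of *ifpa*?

ifpaho

The pattern is front/back vowel harmony: -epe when the last vowel of the stem is a front vowel (*ozi*, *re*); -ho when the last vowel of the stem is a back vowel (*dozu*, *era*).
Since the last vowel of *ifpa* is /a/ (a back vowel), it takes -ho, giving *ifpaho*.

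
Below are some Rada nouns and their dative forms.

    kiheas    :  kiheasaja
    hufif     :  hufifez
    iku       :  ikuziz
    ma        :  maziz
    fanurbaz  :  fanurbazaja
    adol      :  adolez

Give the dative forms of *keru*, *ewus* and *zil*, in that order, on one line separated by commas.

keruziz, ewusaja, zilez

The alternation tracks the final sound of the stem — -aja when the stem ends in a sibilant (*kiheas*, *fanurbaz*); -ez when the stem ends in a non-sibilant consonant (*hufif*, *adol*); -ziz when the stem ends in a vowel (*iku*, *ma*).
*keru* — final sound /u/ (a vowel) → -ziz → *keruziz*.
*ewus* — final sound /s/ (a sibilant) → -aja → *ewusaja*.
The final sound of *zil* is /l/, which is a non-sibilant consonant, so the suffix is -ez, giving *zilez*.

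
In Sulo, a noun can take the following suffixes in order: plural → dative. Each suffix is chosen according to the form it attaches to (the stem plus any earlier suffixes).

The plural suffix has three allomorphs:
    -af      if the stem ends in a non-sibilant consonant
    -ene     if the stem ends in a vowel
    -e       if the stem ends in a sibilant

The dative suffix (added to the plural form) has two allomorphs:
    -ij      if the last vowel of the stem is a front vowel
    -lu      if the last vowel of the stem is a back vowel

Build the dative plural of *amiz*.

The final sound of *amiz* is /z/, which is a sibilant, so the plural suffix is -e, giving *amize*.
The plural form *amize*: last vowel = /e/, a front vowel → -ij → *amizeij*.

amizeij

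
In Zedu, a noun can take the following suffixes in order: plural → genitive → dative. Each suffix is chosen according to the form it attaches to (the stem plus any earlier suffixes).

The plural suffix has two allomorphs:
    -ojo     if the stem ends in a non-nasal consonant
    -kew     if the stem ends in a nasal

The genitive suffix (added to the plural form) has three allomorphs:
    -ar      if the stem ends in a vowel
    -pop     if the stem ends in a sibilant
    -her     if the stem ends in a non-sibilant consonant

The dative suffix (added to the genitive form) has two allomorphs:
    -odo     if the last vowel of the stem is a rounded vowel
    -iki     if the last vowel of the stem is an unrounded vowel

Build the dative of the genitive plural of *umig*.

Since the final consonant of *umig* is /g/ (non-nasal), it takes -ojo, giving *umigojo*.
Since the final sound of the plural form *umigojo* is /o/ (a vowel), it takes -ar, giving *umigojoar*.
The last vowel of the genitive form *umigojoar* is /a/, which is an unrounded vowel, so the dative suffix is -iki, giving *umigojoariki*.

umigojoariki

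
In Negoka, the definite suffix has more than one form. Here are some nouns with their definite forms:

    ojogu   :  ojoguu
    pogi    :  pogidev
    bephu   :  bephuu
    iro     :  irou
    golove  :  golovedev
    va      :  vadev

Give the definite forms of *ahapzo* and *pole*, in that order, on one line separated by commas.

The alternation tracks the last vowel of the stem — -u when the last vowel of the stem is a rounded vowel (*ojogu*, *bephu*, *iro*); -dev when the last vowel of the stem is an unrounded vowel (*pogi*, *golove*, *va*).
Since the last vowel of *ahapzo* is /o/ (a rounded vowel), it takes -u, giving *ahapzou*.
Since the last vowel of *pole* is /e/ (an unrounded vowel), it takes -dev, giving *poledev*.

ahapzou, poledev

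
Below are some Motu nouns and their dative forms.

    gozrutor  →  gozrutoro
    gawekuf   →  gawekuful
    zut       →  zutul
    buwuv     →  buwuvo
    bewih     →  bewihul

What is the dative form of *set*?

The pattern is voicing of the final consonant: -ul when the stem ends in a voiceless consonant (*gawekuf*, *zut*, *bewih*); -o when the stem ends in a voiced consonant (*gozrutor*, *buwuv*).
*set*: final consonant = /t/, voiceless → -ul → *setul*.

setul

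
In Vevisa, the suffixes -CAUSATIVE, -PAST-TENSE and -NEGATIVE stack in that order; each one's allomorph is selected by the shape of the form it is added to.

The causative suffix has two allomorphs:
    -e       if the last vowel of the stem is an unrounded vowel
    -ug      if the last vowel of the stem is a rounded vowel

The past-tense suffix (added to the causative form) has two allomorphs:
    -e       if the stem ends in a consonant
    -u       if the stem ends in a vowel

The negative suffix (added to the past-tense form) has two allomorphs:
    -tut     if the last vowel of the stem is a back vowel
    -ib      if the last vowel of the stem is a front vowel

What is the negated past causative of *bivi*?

*bivi*: last vowel = /i/, an unrounded vowel → -e → *bivie*.
The causative form *bivie*: final sound = /e/, a vowel → -u → *bivieu*.
The past-tense form *bivieu* — last vowel /u/ (a back vowel) → -tut → *bivieutut*.

bivieutut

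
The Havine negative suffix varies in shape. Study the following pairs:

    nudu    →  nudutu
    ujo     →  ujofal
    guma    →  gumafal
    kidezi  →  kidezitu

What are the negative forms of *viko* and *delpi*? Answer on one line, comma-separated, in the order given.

The pattern is height harmony: -tu when the last vowel of the stem is a high vowel (*nudu*, *kidezi*); -fal when the last vowel of the stem is a non-high vowel (*ujo*, *guma*).
*viko*: last vowel = /o/, a non-high vowel → -fal → *vikofal*.
*delpi*: last vowel = /i/, a high vowel → -tu → *delpitu*.

vikofal, delpitu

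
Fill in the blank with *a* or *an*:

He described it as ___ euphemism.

a

The indefinite article is chosen by the initial *sound* of the following word, not its spelling.
*euphemism* begins with the sound /juː/ (eu pronounced /juː/) — a consonant sound.
So the article is *a*: He described it as a euphemism.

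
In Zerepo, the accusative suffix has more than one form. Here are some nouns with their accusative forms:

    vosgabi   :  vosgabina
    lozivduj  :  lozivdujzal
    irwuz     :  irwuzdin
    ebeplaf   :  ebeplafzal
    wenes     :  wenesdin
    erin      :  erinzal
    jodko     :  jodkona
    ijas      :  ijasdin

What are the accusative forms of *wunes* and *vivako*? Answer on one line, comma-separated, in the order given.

wunesdin, vivakona

The alternation tracks the final sound of the stem — -din when the stem ends in a sibilant (*irwuz*, *wenes*, *ijas*); -zal when the stem ends in a non-sibilant consonant (*lozivduj*, *ebeplaf*, *erin*); -na when the stem ends in a vowel (*vosgabi*, *jodko*).
*wunes*: final sound = /s/, a sibilant → -din → *wunesdin*.
The final sound of *vivako* is /o/, which is a vowel, so the suffix is -na, giving *vivakona*.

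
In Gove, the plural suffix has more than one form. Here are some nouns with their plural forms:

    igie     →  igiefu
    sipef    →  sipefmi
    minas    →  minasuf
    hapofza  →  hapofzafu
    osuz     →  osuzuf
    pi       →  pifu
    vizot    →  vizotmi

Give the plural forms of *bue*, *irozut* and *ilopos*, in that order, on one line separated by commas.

The suffix is conditioned by the final sound: -uf when the stem ends in a sibilant (*minas*, *osuz*); -mi when the stem ends in a non-sibilant consonant (*sipef*, *vizot*); -fu when the stem ends in a vowel (*igie*, *hapofza*, *pi*).
The final sound of *bue* is /e/, which is a vowel, so the suffix is -fu, giving *buefu*.
*irozut*: final sound = /t/, a non-sibilant consonant → -mi → *irozutmi*.
The final sound of *ilopos* is /s/, which is a sibilant, so the suffix is -uf, giving *iloposuf*.

buefu, irozutmi, iloposuf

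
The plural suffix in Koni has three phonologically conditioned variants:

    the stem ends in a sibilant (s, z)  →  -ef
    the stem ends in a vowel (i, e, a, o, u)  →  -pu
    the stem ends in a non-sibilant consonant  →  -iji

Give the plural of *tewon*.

tewoniji

The final sound of *tewon* is /n/, which is a non-sibilant consonant, so the suffix is -iji, giving *tewoniji*.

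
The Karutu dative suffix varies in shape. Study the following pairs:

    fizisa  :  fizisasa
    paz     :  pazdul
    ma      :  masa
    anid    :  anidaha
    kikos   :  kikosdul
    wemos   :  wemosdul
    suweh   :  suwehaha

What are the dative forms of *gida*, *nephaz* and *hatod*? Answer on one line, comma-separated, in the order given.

gidasa, nephazdul, hatodaha

The pattern is sibilance of the final sound: -dul when the stem ends in a sibilant (*paz*, *kikos*, *wemos*); -aha when the stem ends in a non-sibilant consonant (*anid*, *suweh*); -sa when the stem ends in a vowel (*fizisa*, *ma*).
*gida*: final sound = /a/, a vowel → -sa → *gidasa*.
*nephaz* — final sound /z/ (a sibilant) → -dul → *nephazdul*.
*hatod*: final sound = /d/, a non-sibilant consonant → -aha → *hatodaha*.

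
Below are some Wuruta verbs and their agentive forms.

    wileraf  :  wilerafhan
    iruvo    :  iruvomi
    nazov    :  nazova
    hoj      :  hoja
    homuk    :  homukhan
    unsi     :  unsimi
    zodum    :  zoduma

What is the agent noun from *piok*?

piokhan

The alternation tracks the final sound of the stem — -han when the stem ends in a voiceless consonant (*wileraf*, *homuk*); -a when the stem ends in a voiced consonant (*nazov*, *hoj*, *zodum*); -mi when the stem ends in a vowel (*iruvo*, *unsi*).
The final sound of *piok* is /k/, which is a voiceless consonant, so the suffix is -han, giving *piokhan*.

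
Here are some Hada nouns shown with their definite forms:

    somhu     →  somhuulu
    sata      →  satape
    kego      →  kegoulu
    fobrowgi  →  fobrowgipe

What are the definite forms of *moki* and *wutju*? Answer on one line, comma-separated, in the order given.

The pattern is rounding harmony: -ulu when the last vowel of the stem is a rounded vowel (*somhu*, *kego*); -pe when the last vowel of the stem is an unrounded vowel (*sata*, *fobrowgi*).
*moki*: last vowel = /i/, an unrounded vowel → -pe → *mokipe*.
The last vowel of *wutju* is /u/, which is a rounded vowel, so the suffix is -ulu, giving *wutjuulu*.

mokipe, wutjuulu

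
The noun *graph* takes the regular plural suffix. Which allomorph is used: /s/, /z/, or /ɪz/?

The stem *graph* ends in a voiceless non-sibilant consonant.
The plural suffix surfaces as /ɪz/ after sibilants, /s/ after other voiceless consonants, and /z/ after other voiced sounds.
So the plural -s on *graph* is pronounced /s/.

/s/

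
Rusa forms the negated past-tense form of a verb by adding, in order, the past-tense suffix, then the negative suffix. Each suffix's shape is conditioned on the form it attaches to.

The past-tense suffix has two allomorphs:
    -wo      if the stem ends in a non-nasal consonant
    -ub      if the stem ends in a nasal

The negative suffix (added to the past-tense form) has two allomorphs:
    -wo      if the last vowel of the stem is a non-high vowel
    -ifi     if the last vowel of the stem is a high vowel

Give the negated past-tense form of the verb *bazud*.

bazudwowo

*bazud*: final consonant = /d/, non-nasal → -wo → *bazudwo*.
Since the last vowel of the past-tense form *bazudwo* is /o/ (a non-high vowel), it takes -wo, giving *bazudwowo*.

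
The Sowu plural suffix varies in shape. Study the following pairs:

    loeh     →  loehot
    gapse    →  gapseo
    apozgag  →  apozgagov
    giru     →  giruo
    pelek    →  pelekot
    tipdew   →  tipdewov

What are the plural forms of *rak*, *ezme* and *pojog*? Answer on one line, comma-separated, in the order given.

Looking at the final sound of each stem: -ot when the stem ends in a voiceless consonant (*loeh*, *pelek*); -ov when the stem ends in a voiced consonant (*apozgag*, *tipdew*); -o when the stem ends in a vowel (*gapse*, *giru*).
*rak* — final sound /k/ (a voiceless consonant) → -ot → *rakot*.
*ezme*: final sound = /e/, a vowel → -o → *ezmeo*.
*pojog* — final sound /g/ (a voiced consonant) → -ov → *pojogov*.

rakot, ezmeo, pojogov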